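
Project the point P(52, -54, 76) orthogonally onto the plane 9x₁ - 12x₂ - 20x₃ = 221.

(61, -66, 56)

n = (9, -12, -20), |n|² = 625, and n·P − 221 = -625.
t = -625/625 = -1, so the foot is P − t·n = (52, -54, 76) − (-1)·(9, -12, -20) = (61, -66, 56).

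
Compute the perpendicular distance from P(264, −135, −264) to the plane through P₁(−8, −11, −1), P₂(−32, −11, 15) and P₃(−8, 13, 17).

8

P₁P₂ = (−24, 0, 16) and P₁P₃ = (0, 24, 18), so a normal is n = P₁P₂ × P₁P₃ = (−384, 432, −576).
Then n·(264, −135, −264) − (−1104) = −6528.
|n| = √(147456 + 186624 + 331776) = 816, so the distance is |-6528|/816 = 8.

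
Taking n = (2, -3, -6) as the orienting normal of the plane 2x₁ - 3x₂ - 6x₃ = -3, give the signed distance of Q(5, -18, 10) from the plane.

1

n·Q − (-3) = 7.
|n| = 7, so the signed distance is 7/7 = 1.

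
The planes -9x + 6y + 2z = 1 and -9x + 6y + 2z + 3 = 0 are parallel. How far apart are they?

With common normal n = (-9, 6, 2) (|n| = 11), the distance is |1 − (-3)|/|n| = 4/11.

4/11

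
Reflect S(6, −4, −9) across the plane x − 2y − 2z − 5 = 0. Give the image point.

With n = (1, −2, −2), the signed offset is (n·S − 5)/|n|² = 27/9 = 3.
S' = S − 2t·n = (6, −4, −9) − 6·(1, −2, −2) = (0, 8, 3).

(0, 8, 3)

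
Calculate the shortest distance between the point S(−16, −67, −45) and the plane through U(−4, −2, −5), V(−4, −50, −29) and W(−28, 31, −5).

4/7

UV = (0, −48, −24) and UW = (−24, 33, 0), so a normal is n = UV × UW = (792, 576, −1152).
Then n·(−16, −67, −45) − 1440 = −864.
|n| = √(627264 + 331776 + 1327104) = 1512, so the distance is |-864|/1512 = 4/7.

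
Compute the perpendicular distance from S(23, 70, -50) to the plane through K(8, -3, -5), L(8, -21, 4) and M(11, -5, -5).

KL = (0, -18, 9) and KM = (3, -2, 0), so a normal is n = KL × KM = (18, 27, 54).
Then n·(23, 70, -50) - (-207) = -189.
|n| = √(324 + 729 + 2916) = 63, so the distance is |-189|/63 = 3.

3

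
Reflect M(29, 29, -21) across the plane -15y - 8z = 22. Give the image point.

With n = (0, -15, -8), the signed offset is (n·M − 22)/|n|² = -289/289 = -1.
M' = M − 2t·n = (29, 29, -21) − (-2)·(0, -15, -8) = (29, -1, -37).

(29, -1, -37)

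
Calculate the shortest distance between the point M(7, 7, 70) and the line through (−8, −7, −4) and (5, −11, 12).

2√482

A direction vector is d = (13, −4, 16).
AP = (15, 14, 74); AP·d = 1323, |AP|² = 5897, |d|² = 441.
distance² = |AP|² − (AP·d)²/|d|² = 5897 − 1750329/441 = 1928, so the distance is 2√482.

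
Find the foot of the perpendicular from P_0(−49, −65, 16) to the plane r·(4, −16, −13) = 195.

(-53, -49, 29)

n = (4, −16, −13), |n|² = 441, and n·P_0 − 195 = 441.
t = 441/441 = 1, so the foot is P_0 − t·n = (−49, −65, 16) − 1·(4, −16, −13) = (−53, −49, 29).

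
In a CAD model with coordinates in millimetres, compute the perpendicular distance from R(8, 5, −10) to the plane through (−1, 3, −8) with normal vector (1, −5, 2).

The plane has equation n·(r − (−1, 3, −8)) = 0, i.e. n·r = -32.
Then n·(8, 5, −10) − (−32) = −5.
|n| = √(1 + 25 + 4) = √30, so the distance is |-5|/√30 = √30/6.

5/√30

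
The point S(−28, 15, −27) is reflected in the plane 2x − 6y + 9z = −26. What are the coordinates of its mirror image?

(-16, -21, 27)

With n = (2, −6, 9), the signed offset is (n·S − (-26))/|n|² = -363/121 = -3.
S' = S − 2t·n = (−28, 15, −27) − (-6)·(2, −6, 9) = (−16, −21, 27).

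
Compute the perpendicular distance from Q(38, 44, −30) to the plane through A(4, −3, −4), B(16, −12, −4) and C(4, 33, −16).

22/13

AB = (12, −9, 0) and AC = (0, 36, −12), so a normal is n = AB × AC = (108, 144, 432).
d = |108·38 + 144·44 + 432·(-30) − (-1728)| / √(11664 + 20736 + 186624) = |-792| / 468 = 22/13.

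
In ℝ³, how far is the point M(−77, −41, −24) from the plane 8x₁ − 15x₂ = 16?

Normal vector n = (8, −15, 0), and n·(−77, −41, −24) − 16 = −17.
|n| = √(64 + 225 + 0) = 17, so the distance is |-17|/17 = 1.

1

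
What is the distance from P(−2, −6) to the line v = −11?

The normal to the line is n = (0, 1) with |n| = 1.
|n·P − (-11)| = |-6 − (-11)| = 5, so the distance is 5/1 = 5.

5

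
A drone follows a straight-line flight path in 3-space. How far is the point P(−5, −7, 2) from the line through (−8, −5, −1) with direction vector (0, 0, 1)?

√13

Direction vector d = (0, 0, 1).
AP = (3, −2, 3), and AP × d = (−2, −3, 0).
|AP × d|² = 13 and |d|² = 1, so the distance is √13.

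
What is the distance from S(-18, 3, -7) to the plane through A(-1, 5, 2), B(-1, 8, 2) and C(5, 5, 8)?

AB = (0, 3, 0) and AC = (6, 0, 6), so a normal is n = AB × AC = (18, 0, -18).
n = (18, 0, -18); n·P − (-54) = -144; |n| = 18√2; distance = 144/(18√2) = 4√2.

4√2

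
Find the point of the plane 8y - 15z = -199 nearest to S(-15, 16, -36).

The perpendicular from S has direction n = (0, 8, -15): r = (-15, 16, -36) + μ(0, 8, -15).
Substitute into the plane: n·(S + μn) = -199 gives 668 + 289μ = -199, so μ = -3.
Foot = (-15, 16, -36) + (-3)·(0, 8, -15) = (-15, -8, 9).

(-15, -8, 9)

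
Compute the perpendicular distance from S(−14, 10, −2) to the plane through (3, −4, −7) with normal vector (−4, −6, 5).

9√77/77

The plane has equation n·(r − (3, −4, −7)) = 0, i.e. n·r = -23.
Then n·(−14, 10, −2) − (−23) = 9.
|n| = √(16 + 36 + 25) = √77, so the distance is |9|/√77 = 9/√77.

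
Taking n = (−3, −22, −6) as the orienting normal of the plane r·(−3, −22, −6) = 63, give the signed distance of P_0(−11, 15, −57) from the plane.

n·P_0 − 63 = -18.
|n| = 23, so the signed distance is -18/23.

-18/23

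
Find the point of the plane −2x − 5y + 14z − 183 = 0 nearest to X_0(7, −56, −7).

(103/15, -169/3, -91/15)

The perpendicular from X_0 has direction n = (−2, −5, 14): r = (7, −56, −7) + μ(−2, −5, 14).
Substitute into the plane: n·(X_0 + μn) = 183 gives 168 + 225μ = 183, so μ = 1/15.
Foot = (7, −56, −7) + (1/15)·(−2, −5, 14) = (103/15, −169/3, −91/15).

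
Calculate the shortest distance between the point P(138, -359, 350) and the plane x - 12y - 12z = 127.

7

n = (1, -12, -12); n·P − 127 = 119; |n| = 17; distance = 119/17 = 7.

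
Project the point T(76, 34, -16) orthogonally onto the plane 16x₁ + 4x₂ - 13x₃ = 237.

(28, 22, 23)

n = (16, 4, -13), |n|² = 441, and n·T − 237 = 1323.
t = 1323/441 = 3, so the foot is T − t·n = (76, 34, -16) − 3·(16, 4, -13) = (28, 22, 23).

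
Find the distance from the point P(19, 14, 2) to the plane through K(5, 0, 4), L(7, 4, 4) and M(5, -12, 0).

8/√14

KL = (2, 4, 0) and KM = (0, -12, -4), so a normal is n = KL × KM = (-16, 8, -24).
Then n·(19, 14, 2) - (-176) = -64.
|n| = √(256 + 64 + 576) = 8√14, so the distance is |-64|/(8√14) = 4√14/7.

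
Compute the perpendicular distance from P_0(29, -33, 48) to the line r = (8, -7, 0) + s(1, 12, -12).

2√205

Direction vector d = (1, 12, -12).
AP = (21, -26, 48); AP·d = -867, |AP|² = 3421, |d|² = 289.
distance² = |AP|² − (AP·d)²/|d|² = 3421 − 751689/289 = 820, so the distance is 2√205.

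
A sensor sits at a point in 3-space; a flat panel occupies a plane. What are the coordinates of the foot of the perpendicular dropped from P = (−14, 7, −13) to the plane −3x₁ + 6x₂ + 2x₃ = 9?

(-11, 1, -15)

The perpendicular from P has direction n = (−3, 6, 2): r = (−14, 7, −13) + λ(−3, 6, 2).
Substitute into the plane: n·(P + λn) = 9 gives 58 + 49λ = 9, so λ = -1.
Foot = (−14, 7, −13) + (-1)·(−3, 6, 2) = (−11, 1, −15).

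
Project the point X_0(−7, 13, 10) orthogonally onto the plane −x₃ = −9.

The perpendicular from X_0 has direction n = (0, 0, −1): r = (−7, 13, 10) + λ(0, 0, −1).
Substitute into the plane: n·(X_0 + λn) = -9 gives -10 + 1λ = -9, so λ = 1.
Foot = (−7, 13, 10) + 1·(0, 0, −1) = (−7, 13, 9).

(-7, 13, 9)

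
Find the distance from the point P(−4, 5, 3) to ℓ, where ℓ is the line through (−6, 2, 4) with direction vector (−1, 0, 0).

Direction vector d = (−1, 0, 0).
AP = (2, 3, −1), and AP × d = (0, 1, 3).
|AP × d|² = 10 and |d|² = 1, so the distance is √10.

√10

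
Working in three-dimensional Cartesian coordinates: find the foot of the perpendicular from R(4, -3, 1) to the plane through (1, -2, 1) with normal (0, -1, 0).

The perpendicular from R has direction n = (0, -1, 0): r = (4, -3, 1) + λ(0, -1, 0).
Substitute into the plane: n·(R + λn) = 2 gives 3 + 1λ = 2, so λ = -1.
Foot = (4, -3, 1) + (-1)·(0, -1, 0) = (4, -2, 1).

(4, -2, 1)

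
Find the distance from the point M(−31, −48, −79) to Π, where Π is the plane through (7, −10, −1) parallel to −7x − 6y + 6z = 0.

26/11

Parallel planes share the normal n = (−7, −6, 6); since (7, −10, −1) lies on the plane, its equation is −7x − 6y + 6z = 5.
Then n·(−31, −48, −79) − 5 = 26.
|n| = √(49 + 36 + 36) = 11, so the distance is |26|/11 = 26/11.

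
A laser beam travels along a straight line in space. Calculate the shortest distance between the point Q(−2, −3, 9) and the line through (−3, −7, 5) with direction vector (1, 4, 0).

4

Direction vector d = (1, 4, 0).
AP = (1, 4, 4), and AP × d = (−16, 4, 0).
|AP × d|² = 272 and |d|² = 17, so the distance is √(272/17) = √16 = 4.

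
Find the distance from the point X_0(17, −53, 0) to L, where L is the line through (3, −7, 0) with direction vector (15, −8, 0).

Direction vector d = (15, −8, 0).
AP = (14, −46, 0), and AP × d = (0, 0, 578).
|AP × d|² = 334084 and |d|² = 289, so the distance is √(334084/289) = √1156 = 34.

34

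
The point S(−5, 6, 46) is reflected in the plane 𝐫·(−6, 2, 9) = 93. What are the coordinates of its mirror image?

(31, -6, -8)

With n = (−6, 2, 9), the signed offset is (n·S − 93)/|n|² = 363/121 = 3.
S' = S − 2t·n = (−5, 6, 46) − 6·(−6, 2, 9) = (31, −6, −8).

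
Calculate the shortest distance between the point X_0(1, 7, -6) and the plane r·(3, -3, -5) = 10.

2/√43

d = |3·1 + (-3)·7 + (-5)·(-6) − 10| / √(9 + 9 + 25) = |2| / √43 = 2/√43.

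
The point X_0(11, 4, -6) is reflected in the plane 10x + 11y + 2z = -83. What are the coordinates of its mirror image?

(-9, -18, -10)

n = (10, 11, 2), |n|² = 225, n·X_0 − (-83) = 225, so t = 225/225 = 1.
Foot F = X_0 − 1·n = (1, -7, -8); the reflection is 2F − X_0 = (-9, -18, -10).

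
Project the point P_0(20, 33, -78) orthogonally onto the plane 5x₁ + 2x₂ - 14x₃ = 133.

(-5, 23, -8)

The perpendicular from P_0 has direction n = (5, 2, -14): r = (20, 33, -78) + t(5, 2, -14).
Substitute into the plane: n·(P_0 + tn) = 133 gives 1258 + 225t = 133, so t = -5.
Foot = (20, 33, -78) + (-5)·(5, 2, -14) = (-5, 23, -8).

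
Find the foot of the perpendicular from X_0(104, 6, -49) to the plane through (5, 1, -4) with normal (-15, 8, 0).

The perpendicular from X_0 has direction n = (-15, 8, 0): r = (104, 6, -49) + λ(-15, 8, 0).
Substitute into the plane: n·(X_0 + λn) = -67 gives -1512 + 289λ = -67, so λ = 5.
Foot = (104, 6, -49) + 5·(-15, 8, 0) = (29, 46, -49).

(29, 46, -49)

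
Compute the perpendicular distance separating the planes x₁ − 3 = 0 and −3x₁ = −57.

16

Divide the second equation by -3 to match normals: x₁ = 19.
With common normal n = (1, 0, 0) (|n| = 1), the distance is |3 − 19|/|n| = 16/1 = 16.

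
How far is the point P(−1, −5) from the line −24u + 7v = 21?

d = |(-24)·(-1) + 7·(-5) − 21| / √(576 + 49) = |-32|/25 = 32/25.

32/25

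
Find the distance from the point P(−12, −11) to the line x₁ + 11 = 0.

d = |1·(-12) + 0·(-11) − (-11)| / √(1 + 0) = |-1|/1 = 1.

1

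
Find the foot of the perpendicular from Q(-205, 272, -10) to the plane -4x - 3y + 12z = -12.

(-2697/13, 3512/13, -34/13)

n = (-4, -3, 12), |n|² = 169, and n·Q − (-12) = -104.
t = -104/169 = -8/13, so the foot is Q − t·n = (-205, 272, -10) − (-8/13)·(-4, -3, 12) = (-2697/13, 3512/13, -34/13).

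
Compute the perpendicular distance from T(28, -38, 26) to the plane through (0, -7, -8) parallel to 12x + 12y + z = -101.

Parallel planes share the normal n = (12, 12, 1); since (0, -7, -8) lies on the plane, its equation is 12x + 12y + z = -92.
Then n·(28, -38, 26) - (-92) = -2.
|n| = √(144 + 144 + 1) = 17, so the distance is |-2|/17 = 2/17.

2/17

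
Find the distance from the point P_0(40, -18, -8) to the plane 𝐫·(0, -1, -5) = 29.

29/√26

Normal vector n = (0, -1, -5), and n·(40, -18, -8) - 29 = 29.
|n| = √(0 + 1 + 25) = √26, so the distance is |29|/√26 = 29√26/26.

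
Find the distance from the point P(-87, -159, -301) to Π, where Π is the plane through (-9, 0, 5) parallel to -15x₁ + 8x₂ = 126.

6

Parallel planes share the normal n = (-15, 8, 0); since (-9, 0, 5) lies on the plane, its equation is -15x₁ + 8x₂ = 135.
n = (-15, 8, 0); n·P − 135 = -102; |n| = 17; distance = 102/17 = 6.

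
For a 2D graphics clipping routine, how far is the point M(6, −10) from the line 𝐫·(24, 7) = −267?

d = |24·6 + 7·(-10) − (-267)| / √(576 + 49) = |341|/25 = 341/25.

341/25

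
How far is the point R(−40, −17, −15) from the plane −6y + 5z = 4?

Normal vector n = (0, −6, 5), and n·(−40, −17, −15) − 4 = 23.
|n| = √(0 + 36 + 25) = √61, so the distance is |23|/√61 = 23√61/61.

23/√61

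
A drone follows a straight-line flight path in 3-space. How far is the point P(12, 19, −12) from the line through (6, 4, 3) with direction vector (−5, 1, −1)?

Direction vector d = (−5, 1, −1).
AP = (6, 15, −15), and AP × d = (0, 81, 81).
|AP × d|² = 13122 and |d|² = 27, so the distance is √(13122/27) = √486 = 9√6.

9√6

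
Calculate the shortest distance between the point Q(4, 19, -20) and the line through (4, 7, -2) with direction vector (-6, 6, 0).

6√11

Direction vector d = (-6, 6, 0).
AP = (0, 12, -18); AP·d = 72, |AP|² = 468, |d|² = 72.
distance² = |AP|² − (AP·d)²/|d|² = 468 − 5184/72 = 396, so the distance is 6√11.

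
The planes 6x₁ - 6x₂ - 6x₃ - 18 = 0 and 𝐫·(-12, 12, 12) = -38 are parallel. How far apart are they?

√3/18

Divide the second equation by -2 to match normals: 6x₁ - 6x₂ - 6x₃ = 19.
With common normal n = (6, -6, -6) (|n| = 6√3), the distance is |18 − 19|/|n| = 1/(6√3) = √3/18.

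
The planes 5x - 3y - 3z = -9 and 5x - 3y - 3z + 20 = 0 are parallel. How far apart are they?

With common normal n = (5, -3, -3) (|n| = √43), the distance is |(-9) − (-20)|/|n| = 11/√43 = 11√43/43.

11/√43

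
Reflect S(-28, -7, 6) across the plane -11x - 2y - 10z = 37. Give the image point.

With n = (-11, -2, -10), the signed offset is (n·S − 37)/|n|² = 225/225 = 1.
S' = S − 2t·n = (-28, -7, 6) − 2·(-11, -2, -10) = (-6, -3, 26).

(-6, -3, 26)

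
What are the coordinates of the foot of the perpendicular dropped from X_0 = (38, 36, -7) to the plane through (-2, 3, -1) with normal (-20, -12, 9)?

n = (-20, -12, 9), |n|² = 625, and n·X_0 − (-5) = -1250.
t = -1250/625 = -2, so the foot is X_0 − t·n = (38, 36, -7) − (-2)·(-20, -12, 9) = (-2, 12, 11).

(-2, 12, 11)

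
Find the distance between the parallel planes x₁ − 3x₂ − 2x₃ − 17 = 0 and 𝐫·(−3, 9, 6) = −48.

1/√14

Divide the second equation by -3 to match normals: x₁ − 3x₂ − 2x₃ = 16.
Both planes have normal n = (1, −3, −2), |n| = √14. Any point on the first plane is at distance |16 − 17|/|n| = 1/√14 = √14/14 from the second.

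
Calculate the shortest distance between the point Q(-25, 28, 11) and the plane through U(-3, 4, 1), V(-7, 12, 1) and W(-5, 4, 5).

10/√6

UV = (-4, 8, 0) and UW = (-2, 0, 4), so a normal is n = UV × UW = (32, 16, 16).
n = (32, 16, 16); n·P − (-16) = -160; |n| = 16√6; distance = 160/(16√6) = 10/√6.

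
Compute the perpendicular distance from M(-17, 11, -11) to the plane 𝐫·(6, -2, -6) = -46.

6√19/19

d = |6·(-17) + (-2)·11 + (-6)·(-11) − (-46)| / √(36 + 4 + 36) = |-12| / (2√19) = 6√19/19.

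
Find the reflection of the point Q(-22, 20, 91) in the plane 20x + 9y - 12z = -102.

(58, 56, 43)

With n = (20, 9, -12), the signed offset is (n·Q − (-102))/|n|² = -1250/625 = -2.
Q' = Q − 2t·n = (-22, 20, 91) − (-4)·(20, 9, -12) = (58, 56, 43).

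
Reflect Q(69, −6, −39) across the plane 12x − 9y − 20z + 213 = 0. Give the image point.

(-3, 48, 81)

n = (12, −9, −20), |n|² = 625, n·Q − (-213) = 1875, so t = 1875/625 = 3.
Foot F = Q − 3·n = (33, 21, 21); the reflection is 2F − Q = (−3, 48, 81).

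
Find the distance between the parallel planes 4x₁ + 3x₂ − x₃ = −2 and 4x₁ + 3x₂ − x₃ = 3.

5√26/26

With common normal n = (4, 3, −1) (|n| = √26), the distance is |(-2) − 3|/|n| = 5/√26.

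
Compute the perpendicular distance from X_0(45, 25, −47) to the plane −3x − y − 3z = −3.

16√19/19

Normal vector n = (−3, −1, −3), and n·(45, 25, −47) − (−3) = −16.
|n| = √(9 + 1 + 9) = √19, so the distance is |-16|/√19 = 16√19/19.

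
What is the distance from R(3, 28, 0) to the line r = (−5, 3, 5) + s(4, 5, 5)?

15√2

Direction vector d = (4, 5, 5).
AP = (8, 25, −5); AP·d = 132, |AP|² = 714, |d|² = 66.
distance² = |AP|² − (AP·d)²/|d|² = 714 − 17424/66 = 450, so the distance is 15√2.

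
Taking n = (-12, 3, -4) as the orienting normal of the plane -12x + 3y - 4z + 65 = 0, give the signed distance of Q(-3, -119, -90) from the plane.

n·Q − (-65) = 104.
|n| = 13, so the signed distance is 104/13 = 8.

8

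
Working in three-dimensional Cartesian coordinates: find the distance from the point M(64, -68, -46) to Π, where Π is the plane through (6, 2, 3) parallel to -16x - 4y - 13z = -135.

11/21

Parallel planes share the normal n = (-16, -4, -13); since (6, 2, 3) lies on the plane, its equation is -16x - 4y - 13z = -143.
Then n·(64, -68, -46) - (-143) = -11.
|n| = √(256 + 16 + 169) = 21, so the distance is |-11|/21 = 11/21.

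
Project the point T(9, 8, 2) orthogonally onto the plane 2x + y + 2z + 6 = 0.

(1, 4, -6)

n = (2, 1, 2), |n|² = 9, and n·T − (-6) = 36.
t = 36/9 = 4, so the foot is T − t·n = (9, 8, 2) − 4·(2, 1, 2) = (1, 4, −6).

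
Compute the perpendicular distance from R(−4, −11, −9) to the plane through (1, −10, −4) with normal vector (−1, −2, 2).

The plane has equation n·(r − (1, −10, −4)) = 0, i.e. n·r = 11.
Then n·(−4, −11, −9) − 11 = −3.
|n| = √(1 + 4 + 4) = 3, so the distance is |-3|/3 = 1.

1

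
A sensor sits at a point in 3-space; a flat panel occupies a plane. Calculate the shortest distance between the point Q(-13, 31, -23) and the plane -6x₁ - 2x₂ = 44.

7√10/5

n = (-6, -2, 0); n·P − 44 = -28; |n| = 2√10; distance = 28/(2√10) = 14/√10.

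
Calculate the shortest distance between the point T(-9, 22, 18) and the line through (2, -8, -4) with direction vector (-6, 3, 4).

23

Direction vector d = (-6, 3, 4).
AP = (-11, 30, 22); AP·d = 244, |AP|² = 1505, |d|² = 61.
distance² = |AP|² − (AP·d)²/|d|² = 1505 − 59536/61 = 529, so the distance is 23.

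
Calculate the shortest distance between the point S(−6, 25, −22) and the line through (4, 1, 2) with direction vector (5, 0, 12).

24

Direction vector d = (5, 0, 12).
AP = (−10, 24, −24); AP·d = -338, |AP|² = 1252, |d|² = 169.
distance² = |AP|² − (AP·d)²/|d|² = 1252 − 114244/169 = 576, so the distance is 24.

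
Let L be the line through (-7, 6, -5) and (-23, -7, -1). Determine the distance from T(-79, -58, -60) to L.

A direction vector is d = (-16, -13, 4).
AP = (-72, -64, -55); AP·d = 1764, |AP|² = 12305, |d|² = 441.
distance² = |AP|² − (AP·d)²/|d|² = 12305 − 3111696/441 = 5249, so the distance is √5249.

√5249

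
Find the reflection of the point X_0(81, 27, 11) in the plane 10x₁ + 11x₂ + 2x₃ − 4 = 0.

(-19, -83, -9)

With n = (10, 11, 2), the signed offset is (n·X_0 − 4)/|n|² = 1125/225 = 5.
X_0' = X_0 − 2t·n = (81, 27, 11) − 10·(10, 11, 2) = (−19, −83, −9).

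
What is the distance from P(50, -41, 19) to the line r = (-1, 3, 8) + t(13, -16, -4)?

Direction vector d = (13, -16, -4).
AP = (51, -44, 11), and AP × d = (352, 347, -244).
|AP × d|² = 303849 and |d|² = 441, so the distance is √(303849/441) = √689.

√689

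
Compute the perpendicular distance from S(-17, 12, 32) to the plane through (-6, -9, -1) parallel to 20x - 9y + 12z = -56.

Parallel planes share the normal n = (20, -9, 12); since (-6, -9, -1) lies on the plane, its equation is 20x - 9y + 12z = -51.
Then n·(-17, 12, 32) - (-51) = -13.
|n| = √(400 + 81 + 144) = 25, so the distance is |-13|/25 = 13/25.

13/25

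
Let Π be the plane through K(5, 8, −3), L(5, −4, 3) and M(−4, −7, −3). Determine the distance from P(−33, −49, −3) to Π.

19/√70

KL = (0, −12, 6) and KM = (−9, −15, 0), so a normal is n = KL × KM = (90, −54, −108).
Then n·(−33, −49, −3) − 342 = −342.
|n| = √(8100 + 2916 + 11664) = 18√70, so the distance is |-342|/(18√70) = 19/√70.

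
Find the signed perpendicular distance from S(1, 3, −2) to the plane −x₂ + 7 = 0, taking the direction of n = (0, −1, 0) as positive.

4

n·S − (-7) = 4.
|n| = 1, so the signed distance is 4/1 = 4.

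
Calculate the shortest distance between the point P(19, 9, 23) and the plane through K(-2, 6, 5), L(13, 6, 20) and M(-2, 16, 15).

2√3

KL = (15, 0, 15) and KM = (0, 10, 10), so a normal is n = KL × KM = (-150, -150, 150).
n = (-150, -150, 150); n·P − 150 = -900; |n| = 150√3; distance = 900/(150√3) = 2√3.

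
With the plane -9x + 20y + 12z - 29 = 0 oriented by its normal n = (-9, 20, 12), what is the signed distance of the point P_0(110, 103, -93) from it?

n·P_0 − 29 = -75.
|n| = 25, so the signed distance is -75/25 = -3.

-3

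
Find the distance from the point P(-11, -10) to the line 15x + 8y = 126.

371/17

d = |15·(-11) + 8·(-10) − 126| / √(225 + 64) = |-371|/17 = 371/17.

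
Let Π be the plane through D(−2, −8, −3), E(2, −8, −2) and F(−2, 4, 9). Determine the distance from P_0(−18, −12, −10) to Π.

4/√33

DE = (4, 0, 1) and DF = (0, 12, 12), so a normal is n = DE × DF = (−12, −48, 48).
Then n·(−18, −12, −10) − 264 = 48.
|n| = √(144 + 2304 + 2304) = 12√33, so the distance is |48|/(12√33) = 4/√33.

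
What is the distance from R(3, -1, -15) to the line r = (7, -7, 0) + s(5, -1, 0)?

Direction vector d = (5, -1, 0).
AP = (-4, 6, -15); AP·d = -26, |AP|² = 277, |d|² = 26.
distance² = |AP|² − (AP·d)²/|d|² = 277 − 676/26 = 251, so the distance is √251.

√251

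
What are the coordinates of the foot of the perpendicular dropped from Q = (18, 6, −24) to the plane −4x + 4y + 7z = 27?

The perpendicular from Q has direction n = (−4, 4, 7): r = (18, 6, −24) + t(−4, 4, 7).
Substitute into the plane: n·(Q + tn) = 27 gives -216 + 81t = 27, so t = 3.
Foot = (18, 6, −24) + 3·(−4, 4, 7) = (6, 18, −3).

(6, 18, -3)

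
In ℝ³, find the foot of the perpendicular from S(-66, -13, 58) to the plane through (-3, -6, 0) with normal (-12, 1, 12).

The perpendicular from S has direction n = (-12, 1, 12): r = (-66, -13, 58) + λ(-12, 1, 12).
Substitute into the plane: n·(S + λn) = 30 gives 1475 + 289λ = 30, so λ = -5.
Foot = (-66, -13, 58) + (-5)·(-12, 1, 12) = (-6, -18, -2).

(-6, -18, -2)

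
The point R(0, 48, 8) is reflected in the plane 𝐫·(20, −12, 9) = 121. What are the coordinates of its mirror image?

(40, 24, 26)

n = (20, −12, 9), |n|² = 625, n·R − 121 = -625, so t = -625/625 = -1.
Foot F = R − (-1)·n = (20, 36, 17); the reflection is 2F − R = (40, 24, 26).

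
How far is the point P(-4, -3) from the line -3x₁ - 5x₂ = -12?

39/√34

d = |(-3)·(-4) + (-5)·(-3) − (-12)| / √(9 + 25) = |39|/√34 = 39/√34.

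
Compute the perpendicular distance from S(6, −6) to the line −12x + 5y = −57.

The normal to the line is n = (−12, 5) with |n| = 13.
|n·S − (-57)| = |-102 − (-57)| = 45, so the distance is 45/13.

45/13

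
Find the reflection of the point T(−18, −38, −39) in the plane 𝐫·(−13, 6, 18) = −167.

n = (−13, 6, 18), |n|² = 529, n·T − (-167) = -529, so t = -529/529 = -1.
Foot F = T − (-1)·n = (−31, −32, −21); the reflection is 2F − T = (−44, −26, −3).

(-44, -26, -3)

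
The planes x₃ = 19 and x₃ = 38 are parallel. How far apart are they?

Both planes have normal n = (0, 0, 1), |n| = 1. Any point on the first plane is at distance |38 − 19|/|n| = 19/1 = 19 from the second.

19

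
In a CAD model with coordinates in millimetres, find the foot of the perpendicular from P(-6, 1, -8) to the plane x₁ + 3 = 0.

The perpendicular from P has direction n = (1, 0, 0): r = (-6, 1, -8) + t(1, 0, 0).
Substitute into the plane: n·(P + tn) = -3 gives -6 + 1t = -3, so t = 3.
Foot = (-6, 1, -8) + 3·(1, 0, 0) = (-3, 1, -8).

(-3, 1, -8)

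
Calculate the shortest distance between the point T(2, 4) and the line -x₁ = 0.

2

d = |(-1)·2 + 0·4 − 0| / √(1 + 0) = |-2|/1 = 2.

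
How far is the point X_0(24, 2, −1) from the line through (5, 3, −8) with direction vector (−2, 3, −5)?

√259

Direction vector d = (−2, 3, −5).
AP = (19, −1, 7), and AP × d = (−16, 81, 55).
|AP × d|² = 9842 and |d|² = 38, so the distance is √(9842/38) = √259.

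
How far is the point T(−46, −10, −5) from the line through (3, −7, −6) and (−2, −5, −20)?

A direction vector is d = (−5, 2, −14).
AP = (−49, −3, 1), and AP × d = (40, −691, −113).
|AP × d|² = 491850 and |d|² = 225, so the distance is √(491850/225) = √2186.

√2186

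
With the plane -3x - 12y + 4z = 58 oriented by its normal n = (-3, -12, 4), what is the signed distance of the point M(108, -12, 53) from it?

-2

n·M − 58 = -26.
|n| = 13, so the signed distance is -26/13 = -2.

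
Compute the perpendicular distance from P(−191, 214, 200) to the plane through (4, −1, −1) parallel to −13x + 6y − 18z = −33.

Parallel planes share the normal n = (−13, 6, −18); since (4, −1, −1) lies on the plane, its equation is −13x + 6y − 18z = -40.
d = |(-13)·(-191) + 6·214 + (-18)·200 − (-40)| / √(169 + 36 + 324) = |207| / 23 = 9.

9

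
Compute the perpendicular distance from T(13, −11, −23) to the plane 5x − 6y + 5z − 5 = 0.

11√86/86

Normal vector n = (5, −6, 5), and n·(13, −11, −23) − 5 = 11.
|n| = √(25 + 36 + 25) = √86, so the distance is |11|/√86 = 11/√86.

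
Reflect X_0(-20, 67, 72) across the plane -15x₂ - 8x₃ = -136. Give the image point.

(-20, -83, -8)

With n = (0, -15, -8), the signed offset is (n·X_0 − (-136))/|n|² = -1445/289 = -5.
X_0' = X_0 − 2t·n = (-20, 67, 72) − (-10)·(0, -15, -8) = (-20, -83, -8).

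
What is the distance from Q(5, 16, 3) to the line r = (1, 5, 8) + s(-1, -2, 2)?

3√2

Direction vector d = (-1, -2, 2).
AP = (4, 11, -5), and AP × d = (12, -3, 3).
|AP × d|² = 162 and |d|² = 9, so the distance is √(162/9) = √18 = 3√2.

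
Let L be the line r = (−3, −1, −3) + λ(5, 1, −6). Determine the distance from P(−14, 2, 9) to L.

√26

Direction vector d = (5, 1, −6).
AP = (−11, 3, 12), and AP × d = (−30, −6, −26).
|AP × d|² = 1612 and |d|² = 62, so the distance is √(1612/62) = √26.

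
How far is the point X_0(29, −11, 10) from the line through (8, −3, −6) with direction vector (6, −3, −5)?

Direction vector d = (6, −3, −5).
AP = (21, −8, 16); AP·d = 70, |AP|² = 761, |d|² = 70.
distance² = |AP|² − (AP·d)²/|d|² = 761 − 4900/70 = 691, so the distance is √691.

√691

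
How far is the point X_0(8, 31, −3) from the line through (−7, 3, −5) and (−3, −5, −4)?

√689

A direction vector is d = (4, −8, 1).
AP = (15, 28, 2); AP·d = -162, |AP|² = 1013, |d|² = 81.
distance² = |AP|² − (AP·d)²/|d|² = 1013 − 26244/81 = 689, so the distance is √689.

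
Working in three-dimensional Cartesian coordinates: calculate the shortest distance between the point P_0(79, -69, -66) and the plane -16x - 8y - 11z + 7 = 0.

1

Normal vector n = (-16, -8, -11), and n·(79, -69, -66) - (-7) = 21.
|n| = √(256 + 64 + 121) = 21, so the distance is |21|/21 = 1.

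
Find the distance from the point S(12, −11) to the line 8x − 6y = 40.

d = |8·12 + (-6)·(-11) − 40| / √(64 + 36) = |122|/10 = 61/5.

61/5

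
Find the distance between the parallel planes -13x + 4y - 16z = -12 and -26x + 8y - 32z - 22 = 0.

23/21

Divide the second equation by 2 to match normals: -13x + 4y - 16z = 11.
Both planes have normal n = (-13, 4, -16), |n| = 21. Any point on the first plane is at distance |11 − (-12)|/|n| = 23/21 from the second.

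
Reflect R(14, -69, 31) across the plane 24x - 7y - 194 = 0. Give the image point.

With n = (24, -7, 0), the signed offset is (n·R − 194)/|n|² = 625/625 = 1.
R' = R − 2t·n = (14, -69, 31) − 2·(24, -7, 0) = (-34, -55, 31).

(-34, -55, 31)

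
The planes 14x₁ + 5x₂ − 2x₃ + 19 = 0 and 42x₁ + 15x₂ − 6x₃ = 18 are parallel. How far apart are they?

5/3

Divide the second equation by 3 to match normals: 14x₁ + 5x₂ − 2x₃ = 6.
With common normal n = (14, 5, −2) (|n| = 15), the distance is |(-19) − 6|/|n| = 25/15 = 5/3.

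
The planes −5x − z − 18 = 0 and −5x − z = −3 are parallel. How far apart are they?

21/√26

Both planes have normal n = (−5, 0, −1), |n| = √26. Any point on the first plane is at distance |(-3) − 18|/|n| = 21/√26 = 21√26/26 from the second.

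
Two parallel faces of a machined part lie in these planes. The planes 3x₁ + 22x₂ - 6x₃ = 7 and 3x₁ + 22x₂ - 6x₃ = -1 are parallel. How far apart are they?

Both planes have normal n = (3, 22, -6), |n| = 23. Any point on the first plane is at distance |(-1) − 7|/|n| = 8/23 from the second.

8/23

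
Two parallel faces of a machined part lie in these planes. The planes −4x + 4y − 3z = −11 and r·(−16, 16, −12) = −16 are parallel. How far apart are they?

Divide the second equation by 4 to match normals: −4x + 4y − 3z = -4.
With common normal n = (−4, 4, −3) (|n| = √41), the distance is |(-11) − (-4)|/|n| = 7/√41 = 7√41/41.

7√41/41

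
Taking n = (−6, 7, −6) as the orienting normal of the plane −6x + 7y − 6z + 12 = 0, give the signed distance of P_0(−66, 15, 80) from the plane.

3

n·P_0 − (-12) = 33.
|n| = 11, so the signed distance is 33/11 = 3.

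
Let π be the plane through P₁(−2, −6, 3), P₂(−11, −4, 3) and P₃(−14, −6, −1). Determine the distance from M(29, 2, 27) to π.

P₁P₂ = (−9, 2, 0) and P₁P₃ = (−12, 0, −4), so a normal is n = P₁P₂ × P₁P₃ = (−8, −36, 24).
Then n·(29, 2, 27) − 304 = 40.
|n| = √(64 + 1296 + 576) = 44, so the distance is |40|/44 = 10/11.

10/11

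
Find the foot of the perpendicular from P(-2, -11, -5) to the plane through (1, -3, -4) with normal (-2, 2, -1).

n = (-2, 2, -1), |n|² = 9, and n·P − (-4) = -9.
t = -9/9 = -1, so the foot is P − t·n = (-2, -11, -5) − (-1)·(-2, 2, -1) = (-4, -9, -6).

(-4, -9, -6)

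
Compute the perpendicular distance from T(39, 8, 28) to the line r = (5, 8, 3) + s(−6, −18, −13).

2√313

Direction vector d = (−6, −18, −13).
AP = (34, 0, 25), and AP × d = (450, 292, −612).
|AP × d|² = 662308 and |d|² = 529, so the distance is √(662308/529) = √1252 = 2√313.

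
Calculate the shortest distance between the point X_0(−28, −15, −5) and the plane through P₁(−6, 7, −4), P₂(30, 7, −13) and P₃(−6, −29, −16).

P₁P₂ = (36, 0, −9) and P₁P₃ = (0, −36, −12), so a normal is n = P₁P₂ × P₁P₃ = (−324, 432, −1296).
Then n·(−28, −15, −5) − 10152 = −1080.
|n| = √(104976 + 186624 + 1679616) = 1404, so the distance is |-1080|/1404 = 10/13.

10/13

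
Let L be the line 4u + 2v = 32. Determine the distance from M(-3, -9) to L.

31√5/5

d = |4·(-3) + 2·(-9) − 32| / √(16 + 4) = |-62|/(2√5) = 31/√5.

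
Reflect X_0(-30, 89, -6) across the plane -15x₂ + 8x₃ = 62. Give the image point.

(-30, -61, 74)

n = (0, -15, 8), |n|² = 289, n·X_0 − 62 = -1445, so t = -1445/289 = -5.
Foot F = X_0 − (-5)·n = (-30, 14, 34); the reflection is 2F − X_0 = (-30, -61, 74).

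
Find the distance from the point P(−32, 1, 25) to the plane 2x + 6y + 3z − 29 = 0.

d = |2·(-32) + 6·1 + 3·25 − 29| / √(4 + 36 + 9) = |-12| / 7 = 12/7.

12/7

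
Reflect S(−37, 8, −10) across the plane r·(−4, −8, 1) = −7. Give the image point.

With n = (−4, −8, 1), the signed offset is (n·S − (-7))/|n|² = 81/81 = 1.
S' = S − 2t·n = (−37, 8, −10) − 2·(−4, −8, 1) = (−29, 24, −12).

(-29, 24, -12)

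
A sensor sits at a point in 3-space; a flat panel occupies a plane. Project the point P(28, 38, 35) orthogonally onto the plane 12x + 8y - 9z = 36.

(16, 30, 44)

n = (12, 8, -9), |n|² = 289, and n·P − 36 = 289.
t = 289/289 = 1, so the foot is P − t·n = (28, 38, 35) − 1·(12, 8, -9) = (16, 30, 44).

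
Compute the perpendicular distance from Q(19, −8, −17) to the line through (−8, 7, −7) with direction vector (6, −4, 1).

√206

Direction vector d = (6, −4, 1).
AP = (27, −15, −10), and AP × d = (−55, −87, −18).
|AP × d|² = 10918 and |d|² = 53, so the distance is √(10918/53) = √206.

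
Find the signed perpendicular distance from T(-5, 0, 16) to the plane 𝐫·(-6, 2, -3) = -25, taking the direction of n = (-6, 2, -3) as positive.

1

n·T − (-25) = 7.
|n| = 7, so the signed distance is 7/7 = 1.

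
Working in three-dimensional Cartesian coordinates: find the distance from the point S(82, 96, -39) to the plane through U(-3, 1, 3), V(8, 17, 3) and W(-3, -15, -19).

1

UV = (11, 16, 0) and UW = (0, -16, -22), so a normal is n = UV × UW = (-352, 242, -176).
n = (-352, 242, -176); n·P − 770 = 462; |n| = 462; distance = 462/462 = 1.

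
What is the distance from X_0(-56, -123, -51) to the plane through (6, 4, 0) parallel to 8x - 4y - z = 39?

7

Parallel planes share the normal n = (8, -4, -1); since (6, 4, 0) lies on the plane, its equation is 8x - 4y - z = 32.
n = (8, -4, -1); n·P − 32 = 63; |n| = 9; distance = 63/9 = 7.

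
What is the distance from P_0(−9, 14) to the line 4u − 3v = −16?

62/5

d = |4·(-9) + (-3)·14 − (-16)| / √(16 + 9) = |-62|/5 = 62/5.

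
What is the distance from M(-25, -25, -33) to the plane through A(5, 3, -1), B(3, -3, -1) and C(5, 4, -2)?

AB = (-2, -6, 0) and AC = (0, 1, -1), so a normal is n = AB × AC = (6, -2, -2).
d = |6·(-25) + (-2)·(-25) + (-2)·(-33) − 26| / √(36 + 4 + 4) = |-60| / (2√11) = 30√11/11.

30√11/11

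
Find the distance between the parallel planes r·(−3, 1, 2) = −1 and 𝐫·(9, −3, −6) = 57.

Divide the second equation by -3 to match normals: −3x + y + 2z = -19.
Both planes have normal n = (−3, 1, 2), |n| = √14. Any point on the first plane is at distance |(-19) − (-1)|/|n| = 18/√14 = 9√14/7 from the second.

18/√14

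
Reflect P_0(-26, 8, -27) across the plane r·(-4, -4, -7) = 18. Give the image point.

n = (-4, -4, -7), |n|² = 81, n·P_0 − 18 = 243, so t = 243/81 = 3.
Foot F = P_0 − 3·n = (-14, 20, -6); the reflection is 2F − P_0 = (-2, 32, 15).

(-2, 32, 15)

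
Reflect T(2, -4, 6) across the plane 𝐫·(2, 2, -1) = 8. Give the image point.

(10, 4, 2)

n = (2, 2, -1), |n|² = 9, n·T − 8 = -18, so t = -18/9 = -2.
Foot F = T − (-2)·n = (6, 0, 4); the reflection is 2F − T = (10, 4, 2).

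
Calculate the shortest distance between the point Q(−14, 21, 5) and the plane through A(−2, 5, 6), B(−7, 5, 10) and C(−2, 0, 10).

11√57/57

AB = (−5, 0, 4) and AC = (0, −5, 4), so a normal is n = AB × AC = (20, 20, 25).
Then n·(−14, 21, 5) − 210 = 55.
|n| = √(400 + 400 + 625) = 5√57, so the distance is |55|/(5√57) = 11√57/57.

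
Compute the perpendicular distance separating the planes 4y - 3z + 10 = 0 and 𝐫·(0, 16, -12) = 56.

Divide the second equation by 4 to match normals: 4y - 3z = 14.
Both planes have normal n = (0, 4, -3), |n| = 5. Any point on the first plane is at distance |14 − (-10)|/|n| = 24/5 from the second.

24/5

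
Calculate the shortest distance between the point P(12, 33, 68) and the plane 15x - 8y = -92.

Normal vector n = (15, -8, 0), and n·(12, 33, 68) - (-92) = 8.
|n| = √(225 + 64 + 0) = 17, so the distance is |8|/17 = 8/17.

8/17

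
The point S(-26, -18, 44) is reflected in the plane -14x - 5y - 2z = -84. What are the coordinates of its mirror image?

With n = (-14, -5, -2), the signed offset is (n·S − (-84))/|n|² = 450/225 = 2.
S' = S − 2t·n = (-26, -18, 44) − 4·(-14, -5, -2) = (30, 2, 52).

(30, 2, 52)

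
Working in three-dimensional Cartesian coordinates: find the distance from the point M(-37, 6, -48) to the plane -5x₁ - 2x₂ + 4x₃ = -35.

16/(3√5)

d = |(-5)·(-37) + (-2)·6 + 4·(-48) − (-35)| / √(25 + 4 + 16) = |16| / (3√5) = 16√5/15.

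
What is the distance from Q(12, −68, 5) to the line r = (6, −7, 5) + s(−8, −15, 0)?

34

Direction vector d = (−8, −15, 0).
AP = (6, −61, 0), and AP × d = (0, 0, −578).
|AP × d|² = 334084 and |d|² = 289, so the distance is √(334084/289) = √1156 = 34.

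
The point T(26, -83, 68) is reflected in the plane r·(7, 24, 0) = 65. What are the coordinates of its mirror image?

n = (7, 24, 0), |n|² = 625, n·T − 65 = -1875, so t = -1875/625 = -3.
Foot F = T − (-3)·n = (47, -11, 68); the reflection is 2F − T = (68, 61, 68).

(68, 61, 68)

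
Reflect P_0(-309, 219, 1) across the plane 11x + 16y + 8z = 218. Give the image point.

n = (11, 16, 8), |n|² = 441, n·P_0 − 218 = -105, so t = -105/441 = -5/21.
Foot F = P_0 − (-5/21)·n = (-6434/21, 4679/21, 61/21); the reflection is 2F − P_0 = (-6379/21, 4759/21, 101/21).

(-6379/21, 4759/21, 101/21)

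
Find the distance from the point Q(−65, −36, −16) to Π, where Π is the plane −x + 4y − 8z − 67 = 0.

2

d = |(-1)·(-65) + 4·(-36) + (-8)·(-16) − 67| / √(1 + 16 + 64) = |-18| / 9 = 2.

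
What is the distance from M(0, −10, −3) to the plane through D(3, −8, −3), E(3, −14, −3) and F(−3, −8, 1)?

DE = (0, −6, 0) and DF = (−6, 0, 4), so a normal is n = DE × DF = (−24, 0, −36).
n = (−24, 0, −36); n·P − 36 = 72; |n| = 12√13; distance = 72/(12√13) = 6√13/13.

6√13/13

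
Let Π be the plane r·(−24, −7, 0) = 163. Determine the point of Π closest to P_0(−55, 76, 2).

The perpendicular from P_0 has direction n = (−24, −7, 0): r = (−55, 76, 2) + t(−24, −7, 0).
Substitute into the plane: n·(P_0 + tn) = 163 gives 788 + 625t = 163, so t = -1.
Foot = (−55, 76, 2) + (-1)·(−24, −7, 0) = (−31, 83, 2).

(-31, 83, 2)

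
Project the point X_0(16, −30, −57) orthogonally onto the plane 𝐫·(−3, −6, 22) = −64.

(10, -42, -13)

n = (−3, −6, 22), |n|² = 529, and n·X_0 − (-64) = -1058.
t = -1058/529 = -2, so the foot is X_0 − t·n = (16, −30, −57) − (-2)·(−3, −6, 22) = (10, −42, −13).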